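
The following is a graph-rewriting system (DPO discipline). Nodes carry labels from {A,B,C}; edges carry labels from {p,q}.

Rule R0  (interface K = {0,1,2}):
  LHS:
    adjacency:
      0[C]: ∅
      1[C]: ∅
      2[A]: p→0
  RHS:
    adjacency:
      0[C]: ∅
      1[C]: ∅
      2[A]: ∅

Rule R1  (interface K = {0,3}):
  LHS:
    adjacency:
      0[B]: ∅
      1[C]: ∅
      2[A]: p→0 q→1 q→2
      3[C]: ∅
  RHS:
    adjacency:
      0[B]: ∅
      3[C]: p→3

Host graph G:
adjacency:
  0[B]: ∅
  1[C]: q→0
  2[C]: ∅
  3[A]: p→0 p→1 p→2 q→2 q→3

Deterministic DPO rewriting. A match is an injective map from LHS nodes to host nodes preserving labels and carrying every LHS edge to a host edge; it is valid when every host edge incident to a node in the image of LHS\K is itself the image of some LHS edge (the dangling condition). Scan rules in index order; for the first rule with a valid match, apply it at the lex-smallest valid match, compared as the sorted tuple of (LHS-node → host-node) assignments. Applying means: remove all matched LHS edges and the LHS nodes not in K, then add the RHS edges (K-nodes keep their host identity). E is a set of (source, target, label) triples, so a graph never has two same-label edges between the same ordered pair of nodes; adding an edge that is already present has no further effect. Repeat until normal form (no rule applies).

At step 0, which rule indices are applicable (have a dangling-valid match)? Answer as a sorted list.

R0: 2 valid matches — {0↦1, 1↦2, 2↦3}, {0↦2, 1↦1, 2↦3}
R1: no valid match — 1 raw match, all fail dangling condition

Answer: [R0]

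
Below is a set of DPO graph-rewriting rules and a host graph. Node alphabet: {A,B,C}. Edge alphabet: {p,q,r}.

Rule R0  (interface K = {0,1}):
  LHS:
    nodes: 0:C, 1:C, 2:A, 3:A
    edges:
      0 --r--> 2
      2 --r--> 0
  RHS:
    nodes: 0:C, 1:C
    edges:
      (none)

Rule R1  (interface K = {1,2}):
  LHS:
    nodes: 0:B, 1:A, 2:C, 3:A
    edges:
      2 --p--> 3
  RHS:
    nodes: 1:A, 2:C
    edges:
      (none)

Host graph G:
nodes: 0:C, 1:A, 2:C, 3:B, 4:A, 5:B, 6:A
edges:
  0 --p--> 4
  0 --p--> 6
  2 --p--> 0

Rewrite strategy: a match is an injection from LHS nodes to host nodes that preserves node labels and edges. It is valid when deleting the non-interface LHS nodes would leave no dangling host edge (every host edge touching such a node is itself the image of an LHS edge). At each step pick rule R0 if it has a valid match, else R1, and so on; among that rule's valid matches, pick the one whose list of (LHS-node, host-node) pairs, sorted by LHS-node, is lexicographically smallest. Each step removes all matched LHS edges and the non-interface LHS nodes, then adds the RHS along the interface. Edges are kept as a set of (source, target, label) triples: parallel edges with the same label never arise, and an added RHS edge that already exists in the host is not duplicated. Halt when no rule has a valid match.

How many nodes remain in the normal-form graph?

initial: |V|=7 |E|=3  E = 0-p->4 0-p->6 2-p->0
step 1: apply R1 at {0↦3, 1↦1, 2↦0, 3↦4}  → |V|=5 |E|=2  E = 0-p->6 2-p->0
step 2: apply R1 at {0↦5, 1↦1, 2↦0, 3↦6}  → |V|=3 |E|=1  E = 2-p->0
normal form: no rule applies after step 2
NF nodes: {0:C, 1:A, 2:C}

Answer: 3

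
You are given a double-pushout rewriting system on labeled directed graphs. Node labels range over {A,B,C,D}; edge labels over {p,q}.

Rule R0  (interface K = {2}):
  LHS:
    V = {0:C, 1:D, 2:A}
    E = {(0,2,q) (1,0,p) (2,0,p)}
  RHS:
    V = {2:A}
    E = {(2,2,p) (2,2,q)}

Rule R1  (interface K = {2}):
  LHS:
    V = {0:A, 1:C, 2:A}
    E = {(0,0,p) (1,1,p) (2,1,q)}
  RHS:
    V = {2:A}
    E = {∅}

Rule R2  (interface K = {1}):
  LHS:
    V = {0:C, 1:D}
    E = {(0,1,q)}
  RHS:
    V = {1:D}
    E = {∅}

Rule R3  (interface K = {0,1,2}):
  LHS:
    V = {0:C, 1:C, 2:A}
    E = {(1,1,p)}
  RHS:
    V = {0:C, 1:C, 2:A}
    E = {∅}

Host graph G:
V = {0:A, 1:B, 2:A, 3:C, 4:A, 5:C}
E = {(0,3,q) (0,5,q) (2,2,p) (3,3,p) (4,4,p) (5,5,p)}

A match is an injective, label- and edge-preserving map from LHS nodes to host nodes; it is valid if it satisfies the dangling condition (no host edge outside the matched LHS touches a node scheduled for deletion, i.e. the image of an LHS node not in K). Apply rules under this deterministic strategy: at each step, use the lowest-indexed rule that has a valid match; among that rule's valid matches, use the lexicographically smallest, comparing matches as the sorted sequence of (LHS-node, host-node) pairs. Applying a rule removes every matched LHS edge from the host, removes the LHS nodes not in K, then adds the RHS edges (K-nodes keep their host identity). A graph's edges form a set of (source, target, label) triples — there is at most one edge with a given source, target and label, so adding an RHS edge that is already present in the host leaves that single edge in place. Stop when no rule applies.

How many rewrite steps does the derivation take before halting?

initial: |V|=6 |E|=6  E = 0-q->3 0-q->5 2-p->2 3-p->3 4-p->4 5-p->5
step 1: apply R1 at {0↦2, 1↦3, 2↦0}  → |V|=4 |E|=3  E = 0-q->5 4-p->4 5-p->5
step 2: apply R1 at {0↦4, 1↦5, 2↦0}  → |V|=2 |E|=0  E = ∅
halt: no rule applies after step 2

Answer: 2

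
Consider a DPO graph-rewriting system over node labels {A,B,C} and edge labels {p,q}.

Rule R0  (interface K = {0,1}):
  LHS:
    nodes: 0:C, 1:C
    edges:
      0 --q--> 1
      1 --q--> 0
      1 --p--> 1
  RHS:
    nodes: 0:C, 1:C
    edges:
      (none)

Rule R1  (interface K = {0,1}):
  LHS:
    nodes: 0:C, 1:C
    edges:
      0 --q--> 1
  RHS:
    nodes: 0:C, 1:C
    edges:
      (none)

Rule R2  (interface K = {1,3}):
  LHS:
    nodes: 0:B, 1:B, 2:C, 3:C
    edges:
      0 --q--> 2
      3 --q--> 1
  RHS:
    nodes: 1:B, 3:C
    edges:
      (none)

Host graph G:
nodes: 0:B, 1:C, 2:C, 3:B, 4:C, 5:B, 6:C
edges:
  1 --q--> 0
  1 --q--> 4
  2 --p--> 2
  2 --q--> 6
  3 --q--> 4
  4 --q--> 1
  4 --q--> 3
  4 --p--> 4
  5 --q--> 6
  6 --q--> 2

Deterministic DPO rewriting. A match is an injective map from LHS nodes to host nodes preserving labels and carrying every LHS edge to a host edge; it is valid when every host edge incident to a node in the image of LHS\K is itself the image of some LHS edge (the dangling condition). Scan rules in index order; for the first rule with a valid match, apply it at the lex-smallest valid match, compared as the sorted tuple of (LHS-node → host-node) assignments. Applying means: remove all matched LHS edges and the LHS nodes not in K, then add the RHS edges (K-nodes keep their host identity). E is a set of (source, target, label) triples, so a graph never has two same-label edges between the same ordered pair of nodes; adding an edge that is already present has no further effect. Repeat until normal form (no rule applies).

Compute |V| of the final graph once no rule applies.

start.  V:7 E:10  edges: 1-q->0 1-q->4 2-p->2 2-q->6 3-q->4 4-q->1 4-q->3 4-p->4 5-q->6 6-q->2
1. fire R0 via {0↦1, 1↦4}  →  V:7 E:7  edges: 1-q->0 2-p->2 2-q->6 3-q->4 4-q->3 5-q->6 6-q->2
2. fire R0 via {0↦6, 1↦2}  →  V:7 E:4  edges: 1-q->0 3-q->4 4-q->3 5-q->6
3. fire R2 via {0↦5, 1↦0, 2↦6, 3↦1}  →  V:5 E:2  edges: 3-q->4 4-q->3
halt: no rule applies after step 3
NF nodes: {0:B, 1:C, 2:C, 3:B, 4:C}

Answer: 5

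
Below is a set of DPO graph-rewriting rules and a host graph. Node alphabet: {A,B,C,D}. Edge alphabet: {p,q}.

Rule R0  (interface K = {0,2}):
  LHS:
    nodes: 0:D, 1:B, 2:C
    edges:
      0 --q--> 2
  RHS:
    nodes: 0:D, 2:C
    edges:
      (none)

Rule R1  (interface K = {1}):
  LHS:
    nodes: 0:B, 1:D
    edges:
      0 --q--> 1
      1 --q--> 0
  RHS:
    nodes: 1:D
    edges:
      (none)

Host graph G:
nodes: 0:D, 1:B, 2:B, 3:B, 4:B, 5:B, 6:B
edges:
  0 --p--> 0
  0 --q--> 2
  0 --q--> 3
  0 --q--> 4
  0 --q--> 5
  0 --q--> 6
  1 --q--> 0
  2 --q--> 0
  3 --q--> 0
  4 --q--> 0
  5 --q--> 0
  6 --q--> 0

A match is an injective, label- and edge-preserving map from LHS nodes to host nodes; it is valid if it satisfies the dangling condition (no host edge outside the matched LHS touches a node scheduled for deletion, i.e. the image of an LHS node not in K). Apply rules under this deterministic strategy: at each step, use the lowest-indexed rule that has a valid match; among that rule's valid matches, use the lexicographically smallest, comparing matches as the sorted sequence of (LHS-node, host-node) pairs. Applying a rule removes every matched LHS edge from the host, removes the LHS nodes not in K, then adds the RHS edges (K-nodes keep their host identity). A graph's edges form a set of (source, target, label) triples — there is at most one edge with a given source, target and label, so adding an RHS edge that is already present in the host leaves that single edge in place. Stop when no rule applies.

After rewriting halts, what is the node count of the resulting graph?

initial: |V|=7 |E|=12  E = 0-p->0 0-q->2 0-q->3 0-q->4 0-q->5 0-q->6 1-q->0 2-q->0 3-q->0 4-q->0 5-q->0 6-q->0
step 1: apply R1 at {0↦2, 1↦0}  → |V|=6 |E|=10  E = 0-p->0 0-q->3 0-q->4 0-q->5 0-q->6 1-q->0 3-q->0 4-q->0 5-q->0 6-q->0
step 2: apply R1 at {0↦3, 1↦0}  → |V|=5 |E|=8  E = 0-p->0 0-q->4 0-q->5 0-q->6 1-q->0 4-q->0 5-q->0 6-q->0
step 3: apply R1 at {0↦4, 1↦0}  → |V|=4 |E|=6  E = 0-p->0 0-q->5 0-q->6 1-q->0 5-q->0 6-q->0
step 4: apply R1 at {0↦5, 1↦0}  → |V|=3 |E|=4  E = 0-p->0 0-q->6 1-q->0 6-q->0
step 5: apply R1 at {0↦6, 1↦0}  → |V|=2 |E|=2  E = 0-p->0 1-q->0
normal form: no rule applies after step 5
NF nodes: {0:D, 1:B}

Answer: 2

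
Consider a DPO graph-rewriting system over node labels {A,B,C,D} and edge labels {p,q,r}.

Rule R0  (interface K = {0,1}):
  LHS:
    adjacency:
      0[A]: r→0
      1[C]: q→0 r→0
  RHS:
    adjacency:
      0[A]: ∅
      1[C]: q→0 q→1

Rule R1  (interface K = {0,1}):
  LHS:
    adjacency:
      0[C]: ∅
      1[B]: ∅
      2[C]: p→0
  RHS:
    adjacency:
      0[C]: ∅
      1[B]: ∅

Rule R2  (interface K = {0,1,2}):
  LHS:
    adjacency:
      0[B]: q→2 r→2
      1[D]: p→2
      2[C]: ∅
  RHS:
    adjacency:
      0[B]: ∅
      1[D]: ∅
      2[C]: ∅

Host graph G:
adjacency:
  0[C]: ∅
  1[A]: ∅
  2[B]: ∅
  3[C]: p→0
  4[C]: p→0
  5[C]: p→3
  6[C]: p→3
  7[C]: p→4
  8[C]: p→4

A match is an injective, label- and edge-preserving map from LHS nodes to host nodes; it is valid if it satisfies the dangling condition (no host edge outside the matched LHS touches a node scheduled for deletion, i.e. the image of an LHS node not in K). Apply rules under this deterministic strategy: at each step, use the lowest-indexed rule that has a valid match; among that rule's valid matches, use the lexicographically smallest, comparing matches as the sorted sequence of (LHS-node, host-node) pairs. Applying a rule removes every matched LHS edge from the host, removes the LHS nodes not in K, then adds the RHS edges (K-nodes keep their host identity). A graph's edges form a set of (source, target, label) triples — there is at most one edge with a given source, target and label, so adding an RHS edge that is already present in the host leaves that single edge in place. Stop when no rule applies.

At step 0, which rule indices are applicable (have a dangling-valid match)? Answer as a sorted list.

Answer: [R1]

Steps:
R0: no valid match — LHS pattern not found
R1: 4 valid matches — {0↦3, 1↦2, 2↦5}, {0↦3, 1↦2, 2↦6}, {0↦4, 1↦2, 2↦7} (+1 more)
R2: no valid match — LHS pattern not found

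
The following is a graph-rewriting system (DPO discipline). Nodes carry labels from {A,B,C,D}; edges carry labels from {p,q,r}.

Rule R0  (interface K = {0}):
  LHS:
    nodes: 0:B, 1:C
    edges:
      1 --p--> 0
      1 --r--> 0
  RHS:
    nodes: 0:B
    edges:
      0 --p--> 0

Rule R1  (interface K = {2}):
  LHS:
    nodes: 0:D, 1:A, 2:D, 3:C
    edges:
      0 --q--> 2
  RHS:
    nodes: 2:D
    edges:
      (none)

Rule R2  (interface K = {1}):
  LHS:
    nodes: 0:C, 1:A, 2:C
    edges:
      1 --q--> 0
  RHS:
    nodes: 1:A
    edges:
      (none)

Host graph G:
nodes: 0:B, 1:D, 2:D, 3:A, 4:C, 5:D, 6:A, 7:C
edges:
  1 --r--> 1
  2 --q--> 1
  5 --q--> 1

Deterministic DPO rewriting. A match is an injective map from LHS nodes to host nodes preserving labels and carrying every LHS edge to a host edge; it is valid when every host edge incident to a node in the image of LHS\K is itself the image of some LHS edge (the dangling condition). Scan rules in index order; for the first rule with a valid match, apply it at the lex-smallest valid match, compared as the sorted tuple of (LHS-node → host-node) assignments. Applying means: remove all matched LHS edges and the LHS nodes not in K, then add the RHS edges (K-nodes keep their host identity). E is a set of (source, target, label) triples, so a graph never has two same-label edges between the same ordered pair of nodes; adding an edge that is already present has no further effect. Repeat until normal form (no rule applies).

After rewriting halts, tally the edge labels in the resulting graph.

[0] host  ⇒  8 nodes, 3 edges  {1-r->1 2-q->1 5-q->1}
[1] R1 @ {0↦2, 1↦3, 2↦1, 3↦4}  ⇒  5 nodes, 2 edges  {1-r->1 5-q->1}
[2] R1 @ {0↦5, 1↦6, 2↦1, 3↦7}  ⇒  2 nodes, 1 edges  {1-r->1}
normal form: no rule applies after step 2
NF edges: [(1, 1, 'r')]

Answer: r:1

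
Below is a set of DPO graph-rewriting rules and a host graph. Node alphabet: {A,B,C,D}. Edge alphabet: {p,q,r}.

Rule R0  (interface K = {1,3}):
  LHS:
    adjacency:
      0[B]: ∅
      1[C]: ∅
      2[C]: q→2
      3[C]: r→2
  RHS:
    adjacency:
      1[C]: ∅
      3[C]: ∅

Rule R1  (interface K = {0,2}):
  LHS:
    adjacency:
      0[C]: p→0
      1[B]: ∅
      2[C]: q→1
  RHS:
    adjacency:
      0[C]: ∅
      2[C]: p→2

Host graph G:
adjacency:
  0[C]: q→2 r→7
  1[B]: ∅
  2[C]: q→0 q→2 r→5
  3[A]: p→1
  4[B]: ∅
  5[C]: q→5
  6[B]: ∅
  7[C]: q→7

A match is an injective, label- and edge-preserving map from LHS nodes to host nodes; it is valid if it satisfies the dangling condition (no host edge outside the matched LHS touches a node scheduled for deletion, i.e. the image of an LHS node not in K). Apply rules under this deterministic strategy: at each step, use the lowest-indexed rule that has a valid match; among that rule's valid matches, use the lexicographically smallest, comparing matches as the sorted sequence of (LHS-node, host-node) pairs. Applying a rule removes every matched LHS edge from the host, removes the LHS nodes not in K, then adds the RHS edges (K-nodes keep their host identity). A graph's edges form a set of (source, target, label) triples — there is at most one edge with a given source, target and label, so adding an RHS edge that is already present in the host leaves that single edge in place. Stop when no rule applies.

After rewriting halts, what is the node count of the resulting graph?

Answer: 4

Rewrite trace:
initial: |V|=8 |E|=8  E = 0-q->2 0-r->7 2-q->0 2-q->2 2-r->5 3-p->1 5-q->5 7-q->7
step 1: apply R0 at {0↦4, 1↦0, 2↦5, 3↦2}  → |V|=6 |E|=6  E = 0-q->2 0-r->7 2-q->0 2-q->2 3-p->1 7-q->7
step 2: apply R0 at {0↦6, 1↦2, 2↦7, 3↦0}  → |V|=4 |E|=4  E = 0-q->2 2-q->0 2-q->2 3-p->1
normal form: no rule applies after step 2
NF nodes: {0:C, 1:B, 2:C, 3:A}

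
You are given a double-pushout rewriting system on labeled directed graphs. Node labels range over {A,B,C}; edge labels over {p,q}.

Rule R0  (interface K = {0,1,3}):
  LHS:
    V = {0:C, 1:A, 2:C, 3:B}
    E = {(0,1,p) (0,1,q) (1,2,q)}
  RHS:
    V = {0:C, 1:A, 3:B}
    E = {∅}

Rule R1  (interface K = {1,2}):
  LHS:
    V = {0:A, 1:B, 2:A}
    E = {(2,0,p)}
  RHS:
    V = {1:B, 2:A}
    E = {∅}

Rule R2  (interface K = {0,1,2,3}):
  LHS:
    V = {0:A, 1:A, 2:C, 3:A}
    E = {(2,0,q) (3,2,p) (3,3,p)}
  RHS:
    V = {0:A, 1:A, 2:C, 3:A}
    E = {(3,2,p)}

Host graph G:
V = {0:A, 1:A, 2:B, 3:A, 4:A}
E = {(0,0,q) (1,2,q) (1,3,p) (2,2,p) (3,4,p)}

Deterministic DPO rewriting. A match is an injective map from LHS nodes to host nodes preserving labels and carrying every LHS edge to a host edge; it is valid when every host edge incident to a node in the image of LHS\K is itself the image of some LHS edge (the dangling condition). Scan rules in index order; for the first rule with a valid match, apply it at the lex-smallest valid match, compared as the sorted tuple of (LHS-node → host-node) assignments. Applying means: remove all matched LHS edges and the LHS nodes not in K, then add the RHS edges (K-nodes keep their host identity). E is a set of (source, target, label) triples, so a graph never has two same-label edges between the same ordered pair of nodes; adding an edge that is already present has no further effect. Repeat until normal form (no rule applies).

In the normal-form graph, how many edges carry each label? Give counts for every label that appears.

Answer: p:1 q:2

Derivation:
[0] host  ⇒  5 nodes, 5 edges  {0-q->0 1-q->2 1-p->3 2-p->2 3-p->4}
[1] R1 @ {0↦4, 1↦2, 2↦3}  ⇒  4 nodes, 4 edges  {0-q->0 1-q->2 1-p->3 2-p->2}
[2] R1 @ {0↦3, 1↦2, 2↦1}  ⇒  3 nodes, 3 edges  {0-q->0 1-q->2 2-p->2}
halt: no rule applies after step 2
NF edges: [(0, 0, 'q'), (1, 2, 'q'), (2, 2, 'p')]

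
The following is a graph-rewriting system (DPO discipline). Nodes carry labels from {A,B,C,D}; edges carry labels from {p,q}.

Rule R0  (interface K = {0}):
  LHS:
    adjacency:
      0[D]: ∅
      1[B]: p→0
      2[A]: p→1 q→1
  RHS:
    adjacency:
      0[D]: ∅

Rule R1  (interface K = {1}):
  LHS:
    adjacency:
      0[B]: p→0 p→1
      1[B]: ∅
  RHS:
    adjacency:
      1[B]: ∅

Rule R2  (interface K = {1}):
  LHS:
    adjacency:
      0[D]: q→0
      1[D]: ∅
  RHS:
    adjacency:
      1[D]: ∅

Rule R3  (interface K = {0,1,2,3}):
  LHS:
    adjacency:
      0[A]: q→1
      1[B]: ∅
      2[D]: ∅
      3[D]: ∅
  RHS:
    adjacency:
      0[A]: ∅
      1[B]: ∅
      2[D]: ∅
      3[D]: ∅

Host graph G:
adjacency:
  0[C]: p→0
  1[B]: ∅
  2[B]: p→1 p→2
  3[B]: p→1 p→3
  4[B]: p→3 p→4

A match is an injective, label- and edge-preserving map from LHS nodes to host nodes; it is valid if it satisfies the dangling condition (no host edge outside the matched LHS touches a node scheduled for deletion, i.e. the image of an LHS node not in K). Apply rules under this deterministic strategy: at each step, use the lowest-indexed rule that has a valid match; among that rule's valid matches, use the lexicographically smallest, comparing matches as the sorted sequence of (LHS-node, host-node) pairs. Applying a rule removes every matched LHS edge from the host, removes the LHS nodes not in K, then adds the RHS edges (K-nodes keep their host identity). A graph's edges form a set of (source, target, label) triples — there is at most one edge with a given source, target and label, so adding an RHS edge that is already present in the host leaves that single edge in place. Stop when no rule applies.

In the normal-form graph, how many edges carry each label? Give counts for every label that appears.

start.  V:5 E:7  edges: 0-p->0 2-p->1 2-p->2 3-p->1 3-p->3 4-p->3 4-p->4
1. fire R1 via {0↦2, 1↦1}  →  V:4 E:5  edges: 0-p->0 3-p->1 3-p->3 4-p->3 4-p->4
2. fire R1 via {0↦4, 1↦3}  →  V:3 E:3  edges: 0-p->0 3-p->1 3-p->3
3. fire R1 via {0↦3, 1↦1}  →  V:2 E:1  edges: 0-p->0
normal form: no rule applies after step 3
NF edges: [(0, 0, 'p')]

Answer: p:1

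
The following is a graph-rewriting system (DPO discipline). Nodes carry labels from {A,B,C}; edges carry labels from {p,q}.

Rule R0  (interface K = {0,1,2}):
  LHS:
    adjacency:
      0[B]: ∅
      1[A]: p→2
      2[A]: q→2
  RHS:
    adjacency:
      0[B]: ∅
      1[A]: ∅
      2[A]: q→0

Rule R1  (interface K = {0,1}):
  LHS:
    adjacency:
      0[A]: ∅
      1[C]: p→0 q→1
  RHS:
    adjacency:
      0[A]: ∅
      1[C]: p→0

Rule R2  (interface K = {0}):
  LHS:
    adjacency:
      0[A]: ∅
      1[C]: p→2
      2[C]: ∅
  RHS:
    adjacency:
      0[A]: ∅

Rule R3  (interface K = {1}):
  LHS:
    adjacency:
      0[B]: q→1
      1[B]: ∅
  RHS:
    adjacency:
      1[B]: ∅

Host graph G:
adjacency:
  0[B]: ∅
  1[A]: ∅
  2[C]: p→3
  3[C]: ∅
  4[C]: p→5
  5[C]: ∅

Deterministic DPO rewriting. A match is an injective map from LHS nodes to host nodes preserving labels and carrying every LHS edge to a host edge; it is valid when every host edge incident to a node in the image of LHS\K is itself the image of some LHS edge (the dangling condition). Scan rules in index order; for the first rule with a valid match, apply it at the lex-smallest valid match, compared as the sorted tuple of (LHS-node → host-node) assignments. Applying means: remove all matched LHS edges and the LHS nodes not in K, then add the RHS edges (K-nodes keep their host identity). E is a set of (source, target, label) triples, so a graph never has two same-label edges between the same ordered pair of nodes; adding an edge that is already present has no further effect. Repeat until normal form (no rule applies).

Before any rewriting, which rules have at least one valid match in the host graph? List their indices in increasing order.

R0: no valid match — LHS pattern not found
R1: no valid match — LHS pattern not found
R2: 2 valid matches — {0↦1, 1↦2, 2↦3}, {0↦1, 1↦4, 2↦5}
R3: no valid match — LHS pattern not found

Answer: [R2]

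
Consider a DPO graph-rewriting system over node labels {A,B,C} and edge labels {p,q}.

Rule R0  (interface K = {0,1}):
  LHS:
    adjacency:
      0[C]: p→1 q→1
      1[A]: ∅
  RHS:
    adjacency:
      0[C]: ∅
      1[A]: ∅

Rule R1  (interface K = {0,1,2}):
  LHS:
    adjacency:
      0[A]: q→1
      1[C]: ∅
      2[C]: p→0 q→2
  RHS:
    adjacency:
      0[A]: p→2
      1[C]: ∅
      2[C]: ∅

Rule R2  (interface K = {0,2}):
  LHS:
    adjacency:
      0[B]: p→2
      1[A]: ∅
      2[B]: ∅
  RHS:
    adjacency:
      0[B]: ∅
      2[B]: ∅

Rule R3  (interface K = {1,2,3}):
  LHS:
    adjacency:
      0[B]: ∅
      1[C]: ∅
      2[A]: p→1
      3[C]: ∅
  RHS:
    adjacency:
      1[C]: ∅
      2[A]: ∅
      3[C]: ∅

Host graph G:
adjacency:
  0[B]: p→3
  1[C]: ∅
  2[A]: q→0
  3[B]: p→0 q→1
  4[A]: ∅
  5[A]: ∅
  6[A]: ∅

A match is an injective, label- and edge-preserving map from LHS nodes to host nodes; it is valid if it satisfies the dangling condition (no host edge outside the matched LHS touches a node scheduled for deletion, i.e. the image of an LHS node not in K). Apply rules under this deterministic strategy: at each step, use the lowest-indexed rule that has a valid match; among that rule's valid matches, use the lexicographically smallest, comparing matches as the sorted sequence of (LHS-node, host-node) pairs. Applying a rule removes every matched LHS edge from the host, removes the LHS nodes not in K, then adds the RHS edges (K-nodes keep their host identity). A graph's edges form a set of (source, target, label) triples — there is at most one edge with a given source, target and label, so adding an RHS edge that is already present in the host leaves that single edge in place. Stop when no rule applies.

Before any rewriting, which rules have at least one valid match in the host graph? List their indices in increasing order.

Answer: [R2]

Derivation:
R0: no valid match — LHS pattern not found
R1: no valid match — LHS pattern not found
R2: 6 valid matches — {0↦0, 1↦4, 2↦3}, {0↦0, 1↦5, 2↦3}, {0↦0, 1↦6, 2↦3} (+3 more)
R3: no valid match — LHS pattern not found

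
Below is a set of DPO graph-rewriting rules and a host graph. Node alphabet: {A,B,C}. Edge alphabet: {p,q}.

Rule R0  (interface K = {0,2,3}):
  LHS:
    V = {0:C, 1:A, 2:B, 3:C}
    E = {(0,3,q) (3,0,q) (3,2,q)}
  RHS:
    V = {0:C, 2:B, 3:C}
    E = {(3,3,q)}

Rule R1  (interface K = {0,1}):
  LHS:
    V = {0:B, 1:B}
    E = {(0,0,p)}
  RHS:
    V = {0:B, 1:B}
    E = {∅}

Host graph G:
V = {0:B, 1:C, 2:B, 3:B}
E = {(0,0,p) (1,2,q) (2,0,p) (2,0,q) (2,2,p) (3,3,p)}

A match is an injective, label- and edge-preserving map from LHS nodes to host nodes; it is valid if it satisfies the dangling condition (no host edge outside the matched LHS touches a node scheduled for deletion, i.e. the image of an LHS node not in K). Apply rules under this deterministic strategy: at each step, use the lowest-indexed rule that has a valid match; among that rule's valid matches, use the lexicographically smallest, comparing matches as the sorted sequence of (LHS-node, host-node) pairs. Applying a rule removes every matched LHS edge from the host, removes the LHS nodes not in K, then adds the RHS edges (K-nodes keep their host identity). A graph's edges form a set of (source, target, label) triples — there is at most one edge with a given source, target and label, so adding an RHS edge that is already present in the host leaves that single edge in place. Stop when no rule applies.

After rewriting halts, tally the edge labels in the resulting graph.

Answer: p:1 q:2

Rewrite trace:
[0] host  ⇒  4 nodes, 6 edges  {0-p->0 1-q->2 2-p->0 2-q->0 2-p->2 3-p->3}
[1] R1 @ {0↦0, 1↦2}  ⇒  4 nodes, 5 edges  {1-q->2 2-p->0 2-q->0 2-p->2 3-p->3}
[2] R1 @ {0↦2, 1↦0}  ⇒  4 nodes, 4 edges  {1-q->2 2-p->0 2-q->0 3-p->3}
[3] R1 @ {0↦3, 1↦0}  ⇒  4 nodes, 3 edges  {1-q->2 2-p->0 2-q->0}
halt: no rule applies after step 3
NF edges: [(1, 2, 'q'), (2, 0, 'p'), (2, 0, 'q')]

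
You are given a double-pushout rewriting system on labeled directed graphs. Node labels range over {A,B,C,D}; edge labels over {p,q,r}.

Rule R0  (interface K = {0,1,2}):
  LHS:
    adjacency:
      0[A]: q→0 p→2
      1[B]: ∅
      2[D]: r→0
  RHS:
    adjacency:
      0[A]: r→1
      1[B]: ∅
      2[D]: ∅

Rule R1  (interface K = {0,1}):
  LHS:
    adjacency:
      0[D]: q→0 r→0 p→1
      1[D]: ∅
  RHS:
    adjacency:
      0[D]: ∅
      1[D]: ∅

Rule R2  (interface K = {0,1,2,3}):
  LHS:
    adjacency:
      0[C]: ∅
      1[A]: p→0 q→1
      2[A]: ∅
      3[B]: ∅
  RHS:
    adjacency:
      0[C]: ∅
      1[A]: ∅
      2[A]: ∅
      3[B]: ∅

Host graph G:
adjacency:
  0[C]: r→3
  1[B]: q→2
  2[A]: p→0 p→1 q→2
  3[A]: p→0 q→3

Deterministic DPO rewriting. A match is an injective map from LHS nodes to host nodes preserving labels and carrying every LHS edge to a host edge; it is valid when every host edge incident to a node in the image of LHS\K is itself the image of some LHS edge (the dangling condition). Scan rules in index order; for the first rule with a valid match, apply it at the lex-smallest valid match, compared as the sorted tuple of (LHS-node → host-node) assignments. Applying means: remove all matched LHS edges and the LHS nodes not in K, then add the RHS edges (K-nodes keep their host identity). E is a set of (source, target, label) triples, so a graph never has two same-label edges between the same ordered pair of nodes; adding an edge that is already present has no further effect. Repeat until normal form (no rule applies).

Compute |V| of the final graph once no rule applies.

Answer: 4

Derivation:
initial: |V|=4 |E|=7  E = 0-r->3 1-q->2 2-p->0 2-p->1 2-q->2 3-p->0 3-q->3
step 1: apply R2 at {0↦0, 1↦2, 2↦3, 3↦1}  → |V|=4 |E|=5  E = 0-r->3 1-q->2 2-p->1 3-p->0 3-q->3
step 2: apply R2 at {0↦0, 1↦3, 2↦2, 3↦1}  → |V|=4 |E|=3  E = 0-r->3 1-q->2 2-p->1
normal form: no rule applies after step 2
NF nodes: {0:C, 1:B, 2:A, 3:A}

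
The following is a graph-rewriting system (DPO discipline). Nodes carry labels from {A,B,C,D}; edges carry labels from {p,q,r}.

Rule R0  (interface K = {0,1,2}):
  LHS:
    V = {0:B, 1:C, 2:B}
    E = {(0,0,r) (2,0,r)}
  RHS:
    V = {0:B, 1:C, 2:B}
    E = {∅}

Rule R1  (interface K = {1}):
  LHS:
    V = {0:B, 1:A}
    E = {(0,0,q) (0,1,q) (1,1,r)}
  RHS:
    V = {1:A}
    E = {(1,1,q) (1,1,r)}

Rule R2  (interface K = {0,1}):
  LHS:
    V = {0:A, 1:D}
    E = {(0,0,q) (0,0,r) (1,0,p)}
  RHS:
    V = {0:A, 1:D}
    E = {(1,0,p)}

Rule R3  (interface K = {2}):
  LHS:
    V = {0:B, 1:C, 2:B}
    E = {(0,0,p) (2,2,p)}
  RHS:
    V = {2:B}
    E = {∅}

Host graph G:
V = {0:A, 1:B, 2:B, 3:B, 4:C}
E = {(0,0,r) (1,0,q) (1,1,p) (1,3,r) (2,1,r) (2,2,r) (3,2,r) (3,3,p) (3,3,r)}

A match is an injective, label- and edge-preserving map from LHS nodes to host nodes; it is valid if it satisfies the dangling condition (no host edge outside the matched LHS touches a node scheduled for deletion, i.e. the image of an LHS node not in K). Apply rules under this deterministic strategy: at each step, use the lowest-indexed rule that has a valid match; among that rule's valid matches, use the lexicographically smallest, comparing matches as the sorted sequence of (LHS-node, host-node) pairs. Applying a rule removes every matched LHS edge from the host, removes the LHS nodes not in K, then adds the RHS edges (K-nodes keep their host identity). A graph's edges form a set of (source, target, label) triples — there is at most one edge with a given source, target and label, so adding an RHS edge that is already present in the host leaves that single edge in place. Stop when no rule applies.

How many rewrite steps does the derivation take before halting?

initial: |V|=5 |E|=9  E = 0-r->0 1-q->0 1-p->1 1-r->3 2-r->1 2-r->2 3-r->2 3-p->3 3-r->3
step 1: apply R0 at {0↦2, 1↦4, 2↦3}  → |V|=5 |E|=7  E = 0-r->0 1-q->0 1-p->1 1-r->3 2-r->1 3-p->3 3-r->3
step 2: apply R0 at {0↦3, 1↦4, 2↦1}  → |V|=5 |E|=5  E = 0-r->0 1-q->0 1-p->1 2-r->1 3-p->3
step 3: apply R3 at {0↦3, 1↦4, 2↦1}  → |V|=3 |E|=3  E = 0-r->0 1-q->0 2-r->1
normal form: no rule applies after step 3

Answer: 3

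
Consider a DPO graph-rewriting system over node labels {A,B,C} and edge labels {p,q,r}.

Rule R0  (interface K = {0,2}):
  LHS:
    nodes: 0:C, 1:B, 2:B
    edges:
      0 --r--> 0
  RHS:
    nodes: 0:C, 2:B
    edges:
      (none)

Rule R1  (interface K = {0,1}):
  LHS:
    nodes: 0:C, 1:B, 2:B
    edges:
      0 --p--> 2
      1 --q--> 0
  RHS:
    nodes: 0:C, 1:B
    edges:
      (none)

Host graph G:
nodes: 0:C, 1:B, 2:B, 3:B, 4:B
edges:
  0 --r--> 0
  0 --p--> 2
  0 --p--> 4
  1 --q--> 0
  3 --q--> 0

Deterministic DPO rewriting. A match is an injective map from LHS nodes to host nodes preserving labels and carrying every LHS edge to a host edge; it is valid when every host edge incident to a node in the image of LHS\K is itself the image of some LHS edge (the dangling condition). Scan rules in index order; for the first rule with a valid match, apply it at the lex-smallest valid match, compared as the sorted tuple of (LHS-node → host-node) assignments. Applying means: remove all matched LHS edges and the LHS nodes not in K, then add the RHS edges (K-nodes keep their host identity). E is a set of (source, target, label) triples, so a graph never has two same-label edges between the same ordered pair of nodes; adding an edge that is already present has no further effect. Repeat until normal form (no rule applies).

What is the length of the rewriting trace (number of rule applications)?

Answer: 3

Rewrite trace:
initial: |V|=5 |E|=5  E = 0-r->0 0-p->2 0-p->4 1-q->0 3-q->0
step 1: apply R1 at {0↦0, 1↦1, 2↦2}  → |V|=4 |E|=3  E = 0-r->0 0-p->4 3-q->0
step 2: apply R0 at {0↦0, 1↦1, 2↦3}  → |V|=3 |E|=2  E = 0-p->4 3-q->0
step 3: apply R1 at {0↦0, 1↦3, 2↦4}  → |V|=2 |E|=0  E = ∅
halt: no rule applies after step 3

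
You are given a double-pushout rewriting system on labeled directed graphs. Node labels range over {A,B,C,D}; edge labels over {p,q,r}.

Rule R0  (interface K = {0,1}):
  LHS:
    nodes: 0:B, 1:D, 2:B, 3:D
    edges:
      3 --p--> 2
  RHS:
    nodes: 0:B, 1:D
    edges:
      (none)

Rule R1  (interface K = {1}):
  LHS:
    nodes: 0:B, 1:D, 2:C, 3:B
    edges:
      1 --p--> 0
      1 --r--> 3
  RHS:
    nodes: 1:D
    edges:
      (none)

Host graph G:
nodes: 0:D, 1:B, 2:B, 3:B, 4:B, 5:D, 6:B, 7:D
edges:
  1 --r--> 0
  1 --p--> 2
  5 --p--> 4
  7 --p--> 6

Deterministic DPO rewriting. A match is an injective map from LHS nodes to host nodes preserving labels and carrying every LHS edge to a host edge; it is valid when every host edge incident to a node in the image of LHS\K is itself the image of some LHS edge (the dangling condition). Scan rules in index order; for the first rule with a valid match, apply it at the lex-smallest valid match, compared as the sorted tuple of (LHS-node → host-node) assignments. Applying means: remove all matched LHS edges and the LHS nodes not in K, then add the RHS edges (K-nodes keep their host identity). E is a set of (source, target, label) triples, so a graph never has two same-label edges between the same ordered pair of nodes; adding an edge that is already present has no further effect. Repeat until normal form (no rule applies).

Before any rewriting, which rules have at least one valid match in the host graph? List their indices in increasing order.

R0: 16 valid matches — {0↦1, 1↦0, 2↦4, 3↦5}, {0↦1, 1↦0, 2↦6, 3↦7}, {0↦1, 1↦5, 2↦6, 3↦7} (+13 more)
R1: no valid match — LHS pattern not found

Answer: [R0]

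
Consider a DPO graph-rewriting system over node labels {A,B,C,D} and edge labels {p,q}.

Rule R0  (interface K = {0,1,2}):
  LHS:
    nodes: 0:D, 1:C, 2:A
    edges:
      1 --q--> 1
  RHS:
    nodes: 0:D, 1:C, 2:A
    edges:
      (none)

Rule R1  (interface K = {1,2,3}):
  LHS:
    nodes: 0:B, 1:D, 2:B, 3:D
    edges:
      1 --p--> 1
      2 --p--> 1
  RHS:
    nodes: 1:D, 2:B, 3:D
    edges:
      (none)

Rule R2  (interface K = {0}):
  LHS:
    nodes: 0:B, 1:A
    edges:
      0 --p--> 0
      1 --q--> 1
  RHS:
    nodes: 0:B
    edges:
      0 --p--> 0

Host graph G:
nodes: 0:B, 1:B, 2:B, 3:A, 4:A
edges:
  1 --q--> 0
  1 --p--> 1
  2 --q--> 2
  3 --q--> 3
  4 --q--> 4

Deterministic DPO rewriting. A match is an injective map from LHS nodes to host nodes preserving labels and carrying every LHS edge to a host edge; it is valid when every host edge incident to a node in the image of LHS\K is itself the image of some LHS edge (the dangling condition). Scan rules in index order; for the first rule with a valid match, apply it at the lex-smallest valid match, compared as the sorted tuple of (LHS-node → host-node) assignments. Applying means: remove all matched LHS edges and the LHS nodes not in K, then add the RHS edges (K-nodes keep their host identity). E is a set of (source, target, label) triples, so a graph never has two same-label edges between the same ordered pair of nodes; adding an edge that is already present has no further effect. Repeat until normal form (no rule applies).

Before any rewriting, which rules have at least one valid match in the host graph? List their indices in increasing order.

Answer: [R2]

Rewrite trace:
R0: no valid match — LHS pattern not found
R1: no valid match — LHS pattern not found
R2: 2 valid matches — {0↦1, 1↦3}, {0↦1, 1↦4}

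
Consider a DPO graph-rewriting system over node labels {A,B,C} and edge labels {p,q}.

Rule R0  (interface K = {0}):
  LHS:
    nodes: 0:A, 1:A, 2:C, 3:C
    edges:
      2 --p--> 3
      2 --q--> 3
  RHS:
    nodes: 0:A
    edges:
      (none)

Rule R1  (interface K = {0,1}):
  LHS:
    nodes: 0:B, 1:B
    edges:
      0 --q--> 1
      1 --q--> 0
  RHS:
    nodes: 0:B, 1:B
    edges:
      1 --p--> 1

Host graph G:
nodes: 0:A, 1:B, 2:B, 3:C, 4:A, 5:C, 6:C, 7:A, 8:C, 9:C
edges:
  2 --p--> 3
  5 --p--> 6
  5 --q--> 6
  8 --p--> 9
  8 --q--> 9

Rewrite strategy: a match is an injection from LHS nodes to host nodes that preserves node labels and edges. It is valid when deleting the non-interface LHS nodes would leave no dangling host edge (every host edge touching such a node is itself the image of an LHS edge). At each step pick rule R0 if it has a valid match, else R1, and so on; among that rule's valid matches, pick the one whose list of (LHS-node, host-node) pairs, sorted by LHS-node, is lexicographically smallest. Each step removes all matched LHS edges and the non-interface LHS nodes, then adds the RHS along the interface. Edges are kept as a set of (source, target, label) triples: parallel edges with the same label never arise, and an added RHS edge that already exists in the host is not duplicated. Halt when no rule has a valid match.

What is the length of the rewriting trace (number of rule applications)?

Answer: 2

Steps:
[0] host  ⇒  10 nodes, 5 edges  {2-p->3 5-p->6 5-q->6 8-p->9 8-q->9}
[1] R0 @ {0↦0, 1↦4, 2↦5, 3↦6}  ⇒  7 nodes, 3 edges  {2-p->3 8-p->9 8-q->9}
[2] R0 @ {0↦0, 1↦7, 2↦8, 3↦9}  ⇒  4 nodes, 1 edges  {2-p->3}
halt: no rule applies after step 2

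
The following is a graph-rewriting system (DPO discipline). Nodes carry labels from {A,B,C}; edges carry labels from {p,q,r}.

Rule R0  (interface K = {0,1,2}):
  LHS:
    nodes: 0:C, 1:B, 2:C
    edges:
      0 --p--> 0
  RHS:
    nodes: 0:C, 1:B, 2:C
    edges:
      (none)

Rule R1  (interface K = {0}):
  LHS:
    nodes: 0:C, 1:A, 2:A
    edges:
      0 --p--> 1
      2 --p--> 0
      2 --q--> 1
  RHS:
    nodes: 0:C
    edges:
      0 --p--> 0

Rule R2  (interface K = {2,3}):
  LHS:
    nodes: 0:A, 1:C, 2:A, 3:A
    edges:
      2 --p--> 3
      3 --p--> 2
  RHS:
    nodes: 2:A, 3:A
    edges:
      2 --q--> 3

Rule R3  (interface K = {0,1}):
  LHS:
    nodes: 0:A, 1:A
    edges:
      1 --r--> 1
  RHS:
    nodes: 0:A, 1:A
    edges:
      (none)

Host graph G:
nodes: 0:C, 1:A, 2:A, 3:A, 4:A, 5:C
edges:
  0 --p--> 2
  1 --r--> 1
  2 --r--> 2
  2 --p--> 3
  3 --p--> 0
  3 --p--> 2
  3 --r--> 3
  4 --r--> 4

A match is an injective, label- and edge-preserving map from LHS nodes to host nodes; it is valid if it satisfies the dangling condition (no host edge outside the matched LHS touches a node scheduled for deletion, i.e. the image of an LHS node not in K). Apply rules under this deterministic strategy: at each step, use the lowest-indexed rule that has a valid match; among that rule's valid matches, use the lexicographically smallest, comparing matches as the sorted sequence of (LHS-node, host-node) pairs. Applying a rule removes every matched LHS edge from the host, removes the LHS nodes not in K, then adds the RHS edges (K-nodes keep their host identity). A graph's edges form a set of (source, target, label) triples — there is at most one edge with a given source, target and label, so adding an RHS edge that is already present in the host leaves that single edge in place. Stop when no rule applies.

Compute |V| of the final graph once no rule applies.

[0] host  ⇒  6 nodes, 8 edges  {0-p->2 1-r->1 2-r->2 2-p->3 3-p->0 3-p->2 3-r->3 4-r->4}
[1] R3 @ {0↦1, 1↦2}  ⇒  6 nodes, 7 edges  {0-p->2 1-r->1 2-p->3 3-p->0 3-p->2 3-r->3 4-r->4}
[2] R3 @ {0↦1, 1↦3}  ⇒  6 nodes, 6 edges  {0-p->2 1-r->1 2-p->3 3-p->0 3-p->2 4-r->4}
[3] R3 @ {0↦1, 1↦4}  ⇒  6 nodes, 5 edges  {0-p->2 1-r->1 2-p->3 3-p->0 3-p->2}
[4] R2 @ {0↦4, 1↦5, 2↦2, 3↦3}  ⇒  4 nodes, 4 edges  {0-p->2 1-r->1 2-q->3 3-p->0}
[5] R3 @ {0↦2, 1↦1}  ⇒  4 nodes, 3 edges  {0-p->2 2-q->3 3-p->0}
normal form: no rule applies after step 5
NF nodes: {0:C, 1:A, 2:A, 3:A}

Answer: 4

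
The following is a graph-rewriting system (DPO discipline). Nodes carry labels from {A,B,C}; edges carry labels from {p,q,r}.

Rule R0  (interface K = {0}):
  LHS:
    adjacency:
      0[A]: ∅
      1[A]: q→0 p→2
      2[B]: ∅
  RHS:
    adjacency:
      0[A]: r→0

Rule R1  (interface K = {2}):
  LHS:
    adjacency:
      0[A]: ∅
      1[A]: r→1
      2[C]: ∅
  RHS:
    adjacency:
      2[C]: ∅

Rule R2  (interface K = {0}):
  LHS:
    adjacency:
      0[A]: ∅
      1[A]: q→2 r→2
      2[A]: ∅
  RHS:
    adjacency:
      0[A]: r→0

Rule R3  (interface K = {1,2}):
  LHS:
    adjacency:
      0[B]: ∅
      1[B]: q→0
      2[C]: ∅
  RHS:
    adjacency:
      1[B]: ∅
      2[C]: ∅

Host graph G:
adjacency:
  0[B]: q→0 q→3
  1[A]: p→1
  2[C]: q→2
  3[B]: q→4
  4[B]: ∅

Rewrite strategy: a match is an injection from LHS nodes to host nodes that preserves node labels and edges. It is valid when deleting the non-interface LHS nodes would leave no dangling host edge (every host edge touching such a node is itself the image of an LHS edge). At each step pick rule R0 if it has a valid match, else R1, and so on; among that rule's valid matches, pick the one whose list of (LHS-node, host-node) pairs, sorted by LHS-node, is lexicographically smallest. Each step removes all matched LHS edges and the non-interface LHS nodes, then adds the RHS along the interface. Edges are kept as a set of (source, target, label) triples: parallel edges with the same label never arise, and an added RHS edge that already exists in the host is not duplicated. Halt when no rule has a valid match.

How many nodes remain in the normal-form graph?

start.  V:5 E:5  edges: 0-q->0 0-q->3 1-p->1 2-q->2 3-q->4
1. fire R3 via {0↦4, 1↦3, 2↦2}  →  V:4 E:4  edges: 0-q->0 0-q->3 1-p->1 2-q->2
2. fire R3 via {0↦3, 1↦0, 2↦2}  →  V:3 E:3  edges: 0-q->0 1-p->1 2-q->2
normal form: no rule applies after step 2
NF nodes: {0:B, 1:A, 2:C}

Answer: 3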